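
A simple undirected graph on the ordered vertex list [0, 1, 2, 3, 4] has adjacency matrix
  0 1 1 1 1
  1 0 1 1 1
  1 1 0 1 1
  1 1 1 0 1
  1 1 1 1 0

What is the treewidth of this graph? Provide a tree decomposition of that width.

Treewidth 4.
One optimal decomposition is:
Bags: B1 = {0, 1, 2, 3, 4}
Tree: (single bag)

A single bag containing all 5 vertices is trivially a valid decomposition of width 4. On the other hand G contains the 5-clique {0, 1, 2, 3, 4}. A clique must lie in a single bag of any decomposition, so no decomposition can have width below 4. The upper and lower bounds meet at 4, so that is the treewidth.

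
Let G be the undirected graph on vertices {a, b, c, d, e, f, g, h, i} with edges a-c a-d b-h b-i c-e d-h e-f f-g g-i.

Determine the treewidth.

A width-2 tree decomposition is:
Bags: B1 = {a, c, e}  B2 = {a, d, e}  B3 = {d, e, h}  B4 = {b, e, h}  B5 = {b, e, i}  B6 = {e, g, i}  B7 = {e, f, g}
Tree: B1–B2, B2–B3, B3–B4, B4–B5, B5–B6, B6–B7
Each bag holds 3 vertices, so the decomposition has width 2, which upper-bounds the treewidth. For the lower bound, G contains the cycle e–c–a–d–h–b–i–g–f–e, so G is not a forest; only forests have treewidth ≤ 1, hence tw(G) ≥ 2. Hence tw(G) = 2 exactly.

2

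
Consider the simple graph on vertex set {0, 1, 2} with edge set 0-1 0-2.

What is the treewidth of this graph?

A width-1 tree decomposition is:
Bags: B1 = {0, 2}  B2 = {0, 1}
Tree: B1–B2
Each bag holds 2 vertices, so the decomposition has width 1, which upper-bounds the treewidth. G has an edge, so its treewidth is at least 1. Hence tw(G) = 1 exactly.

1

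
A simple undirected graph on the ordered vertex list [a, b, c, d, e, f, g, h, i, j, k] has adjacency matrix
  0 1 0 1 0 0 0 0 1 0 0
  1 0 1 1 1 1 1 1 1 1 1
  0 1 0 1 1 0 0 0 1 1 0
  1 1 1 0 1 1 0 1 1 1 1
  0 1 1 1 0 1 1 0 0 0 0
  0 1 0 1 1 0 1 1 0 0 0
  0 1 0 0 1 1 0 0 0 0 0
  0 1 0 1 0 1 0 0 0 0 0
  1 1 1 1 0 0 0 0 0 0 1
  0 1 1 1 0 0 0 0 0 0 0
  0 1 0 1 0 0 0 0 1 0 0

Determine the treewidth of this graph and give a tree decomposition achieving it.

Treewidth 3.
One optimal decomposition is:
Bags: B1 = {a, b, d, i}  B2 = {b, c, d, i}  B3 = {b, c, d, e}  B4 = {b, d, e, f}  B5 = {b, c, d, j}  B6 = {b, d, i, k}  B7 = {b, e, f, g}  B8 = {b, d, f, h}
Tree: B1–B2, B2–B3, B3–B4, B3–B5, B1–B6, B4–B7, B4–B8

Each bag holds 4 vertices, so the decomposition has width 3, which upper-bounds the treewidth. Conversely, {b, d, e, f} is a clique of size 4, and the vertices of any clique must share a bag in every tree decomposition; so some bag has ≥ 4 vertices and tw(G) ≥ 3. Hence tw(G) = 3 exactly.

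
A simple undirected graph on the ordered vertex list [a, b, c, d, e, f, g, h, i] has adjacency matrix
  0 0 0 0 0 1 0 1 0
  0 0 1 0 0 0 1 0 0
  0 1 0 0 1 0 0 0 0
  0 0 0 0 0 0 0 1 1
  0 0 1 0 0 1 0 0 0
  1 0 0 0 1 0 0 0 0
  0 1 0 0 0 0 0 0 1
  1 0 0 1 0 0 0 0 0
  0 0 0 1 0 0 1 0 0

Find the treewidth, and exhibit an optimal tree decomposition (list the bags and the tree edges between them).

The largest bag has 3 vertices, giving width 2; this decomposition certifies tw(G) ≤ 2. The edges i–d–h–a–f–e–c–b–g–i form a cycle, so G is not a tree and its treewidth is at least 2. Hence tw(G) = 2 exactly.

Treewidth 2.
One optimal decomposition is:
Bags: B1 = {d, h, i}  B2 = {a, h, i}  B3 = {a, f, i}  B4 = {e, f, i}  B5 = {c, e, i}  B6 = {b, c, i}  B7 = {b, g, i}
Tree: B1–B2, B2–B3, B3–B4, B4–B5, B5–B6, B6–B7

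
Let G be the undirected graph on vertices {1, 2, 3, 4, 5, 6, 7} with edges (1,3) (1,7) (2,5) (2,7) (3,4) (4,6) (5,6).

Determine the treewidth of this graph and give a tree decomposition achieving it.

Every bag has size at most 3, so the width is 3 − 1 = 2 and tw(G) ≤ 2. Since 7–2–5–6–4–3–1–7 is a cycle in G, G is not acyclic. Forests are exactly the graphs of treewidth ≤ 1, so tw(G) ≥ 2. The upper and lower bounds meet at 2, so that is the treewidth.

Treewidth 2.
One such decomposition:
Bags: B1 = {2, 5, 7}  B2 = {5, 6, 7}  B3 = {4, 6, 7}  B4 = {3, 4, 7}  B5 = {1, 3, 7}
Tree: B1–B2, B2–B3, B3–B4, B4–B5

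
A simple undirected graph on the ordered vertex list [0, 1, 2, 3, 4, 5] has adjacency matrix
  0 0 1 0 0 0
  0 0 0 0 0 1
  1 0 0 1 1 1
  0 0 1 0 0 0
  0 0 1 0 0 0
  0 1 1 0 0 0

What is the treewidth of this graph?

1

A width-1 tree decomposition is:
Bags: B1 = {2, 4}  B2 = {2, 3}  B3 = {2, 5}  B4 = {0, 2}  B5 = {1, 5}
Tree: B1–B2, B1–B3, B1–B4, B3–B5
Each bag holds 2 vertices, so the decomposition has width 1, which upper-bounds the treewidth. Since G has at least one edge (e.g. 4–2), it is not an edgeless graph, so tw(G) ≥ 1. Combining the bounds, tw(G) = 1.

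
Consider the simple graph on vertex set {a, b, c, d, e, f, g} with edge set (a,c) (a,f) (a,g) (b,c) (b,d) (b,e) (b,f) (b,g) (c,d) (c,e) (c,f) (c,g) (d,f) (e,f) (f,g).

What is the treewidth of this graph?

A width-3 tree decomposition is:
Bags: B1 = {b, c, f, g}  B2 = {b, c, e, f}  B3 = {b, c, d, f}  B4 = {a, c, f, g}
Tree: B1–B2, B2–B3, B1–B4
Every bag has size at most 4, so the width is 4 − 1 = 3 and tw(G) ≤ 3. For the lower bound, the 4 vertices {a, c, f, g} are pairwise adjacent, and any tree decomposition puts a clique entirely inside one bag — forcing width ≥ 3. Hence tw(G) = 3 exactly.

3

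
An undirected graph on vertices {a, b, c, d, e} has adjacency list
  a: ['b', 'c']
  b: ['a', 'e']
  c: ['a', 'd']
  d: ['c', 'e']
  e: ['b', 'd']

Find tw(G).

2

A width-2 tree decomposition is:
Bags: B1 = {a, c, d}  B2 = {a, d, e}  B3 = {a, b, e}
Tree: B1–B2, B2–B3
Each bag holds 3 vertices, so the decomposition has width 2, which upper-bounds the treewidth. Since a–c–d–e–b–a is a cycle in G, G is not acyclic. Forests are exactly the graphs of treewidth ≤ 1, so tw(G) ≥ 2. Therefore the treewidth is 2.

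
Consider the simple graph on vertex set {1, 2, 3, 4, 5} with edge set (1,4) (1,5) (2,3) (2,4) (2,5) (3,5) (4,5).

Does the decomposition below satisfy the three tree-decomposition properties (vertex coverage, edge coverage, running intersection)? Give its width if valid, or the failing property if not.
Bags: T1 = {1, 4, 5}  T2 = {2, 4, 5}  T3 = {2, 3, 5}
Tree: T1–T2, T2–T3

Yes; width 2.

Vertex coverage: the bags together contain {1, 2, 3, 4, 5}, the full vertex set. Edge coverage: each edge of G has both endpoints in at least one bag. Running intersection: for every vertex, the bags containing it form a connected subtree. All three properties hold, so this is a valid tree decomposition of width max|bag| − 1 = 2, and hence tw(G) ≤ 2.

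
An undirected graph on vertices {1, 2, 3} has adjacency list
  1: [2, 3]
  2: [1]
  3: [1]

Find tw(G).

A width-1 tree decomposition is:
Bags: B1 = {1, 2}  B2 = {1, 3}
Tree: B1–B2
Each bag holds 2 vertices, so the decomposition has width 1, which upper-bounds the treewidth. G has an edge, so its treewidth is at least 1. Therefore the treewidth is 1.

1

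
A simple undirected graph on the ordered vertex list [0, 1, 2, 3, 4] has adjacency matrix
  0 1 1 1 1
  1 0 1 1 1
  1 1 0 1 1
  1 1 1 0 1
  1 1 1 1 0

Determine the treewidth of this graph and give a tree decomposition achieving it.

Treewidth 4.
One such decomposition:
Bags: B1 = {0, 1, 2, 3, 4}
Tree: (single bag)

A single bag containing all 5 vertices is trivially a valid decomposition of width 4. For the lower bound, the 5 vertices {0, 1, 2, 3, 4} are pairwise adjacent, and any tree decomposition puts a clique entirely inside one bag — forcing width ≥ 4. Therefore the treewidth is 4.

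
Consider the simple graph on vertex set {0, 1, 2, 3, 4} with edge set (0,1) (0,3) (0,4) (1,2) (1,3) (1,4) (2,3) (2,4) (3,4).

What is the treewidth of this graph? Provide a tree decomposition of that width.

Treewidth 3.
Bags: B1 = {0, 1, 3, 4}  B2 = {1, 2, 3, 4}
Tree: B1–B2

The largest bag has 4 vertices, giving width 3; this decomposition certifies tw(G) ≤ 3. On the other hand G contains the 4-clique {0, 1, 3, 4}. A clique must lie in a single bag of any decomposition, so no decomposition can have width below 3. The upper and lower bounds meet at 3, so that is the treewidth.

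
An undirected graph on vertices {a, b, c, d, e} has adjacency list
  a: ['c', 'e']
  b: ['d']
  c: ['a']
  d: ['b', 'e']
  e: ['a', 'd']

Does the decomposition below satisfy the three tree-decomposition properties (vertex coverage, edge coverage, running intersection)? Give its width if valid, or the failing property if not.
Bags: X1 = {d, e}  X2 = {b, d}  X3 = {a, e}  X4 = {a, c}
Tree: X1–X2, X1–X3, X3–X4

Checking the three conditions: (i) the bags cover all of {a, b, c, d, e}; (ii) for each edge, some bag contains both endpoints; (iii) the bags containing any fixed vertex form a subtree. All hold, so the decomposition is valid with width 2 − 1 = 1.

Yes; width 1.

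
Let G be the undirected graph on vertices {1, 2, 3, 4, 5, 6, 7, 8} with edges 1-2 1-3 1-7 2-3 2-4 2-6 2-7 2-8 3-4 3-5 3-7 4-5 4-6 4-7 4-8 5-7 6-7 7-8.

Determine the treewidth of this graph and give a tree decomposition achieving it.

Each bag holds 4 vertices, so the decomposition has width 3, which upper-bounds the treewidth. Conversely, {1, 2, 3, 7} is a clique of size 4, and the vertices of any clique must share a bag in every tree decomposition; so some bag has ≥ 4 vertices and tw(G) ≥ 3. Hence tw(G) = 3 exactly.

Treewidth 3.
One optimal decomposition is:
Bags: B1 = {2, 3, 4, 7}  B2 = {3, 4, 5, 7}  B3 = {1, 2, 3, 7}  B4 = {2, 4, 6, 7}  B5 = {2, 4, 7, 8}
Tree: B1–B2, B1–B3, B1–B4, B4–B5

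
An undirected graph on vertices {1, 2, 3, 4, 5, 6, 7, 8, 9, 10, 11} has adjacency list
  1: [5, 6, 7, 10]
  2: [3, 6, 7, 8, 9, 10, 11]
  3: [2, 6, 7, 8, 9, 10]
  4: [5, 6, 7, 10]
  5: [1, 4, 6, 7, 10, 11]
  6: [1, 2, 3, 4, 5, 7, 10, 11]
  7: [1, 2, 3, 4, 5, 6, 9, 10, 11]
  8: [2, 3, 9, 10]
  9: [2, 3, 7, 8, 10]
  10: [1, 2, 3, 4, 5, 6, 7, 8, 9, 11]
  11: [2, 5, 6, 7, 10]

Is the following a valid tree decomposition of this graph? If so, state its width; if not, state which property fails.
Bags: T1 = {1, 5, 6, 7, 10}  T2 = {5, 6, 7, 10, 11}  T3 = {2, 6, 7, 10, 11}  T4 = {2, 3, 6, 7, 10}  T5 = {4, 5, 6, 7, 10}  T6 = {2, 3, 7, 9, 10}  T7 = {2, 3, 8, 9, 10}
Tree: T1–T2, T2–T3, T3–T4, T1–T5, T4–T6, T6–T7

Checking the three conditions: (i) the bags cover all of {1, 2, 3, 4, 5, 6, 7, 8, 9, 10, 11}; (ii) for each edge, some bag contains both endpoints; (iii) the bags containing any fixed vertex form a subtree. All hold, so the decomposition is valid with width 5 − 1 = 4.

Yes; width 4.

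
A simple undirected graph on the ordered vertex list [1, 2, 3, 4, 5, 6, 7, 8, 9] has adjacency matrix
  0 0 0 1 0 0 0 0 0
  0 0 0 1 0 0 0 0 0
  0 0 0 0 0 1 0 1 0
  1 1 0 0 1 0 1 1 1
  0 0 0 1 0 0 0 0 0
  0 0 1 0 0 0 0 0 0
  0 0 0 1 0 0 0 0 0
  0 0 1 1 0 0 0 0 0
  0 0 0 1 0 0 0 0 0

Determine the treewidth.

A width-1 tree decomposition is:
Bags: B1 = {3, 8}  B2 = {3, 6}  B3 = {4, 8}  B4 = {2, 4}  B5 = {4, 9}  B6 = {4, 7}  B7 = {4, 5}  B8 = {1, 4}
Tree: B1–B2, B1–B3, B3–B4, B3–B5, B3–B6, B5–B7, B3–B8
The largest bag has 2 vertices, giving width 1; this decomposition certifies tw(G) ≤ 1. Since G has at least one edge (e.g. 3–8), it is not an edgeless graph, so tw(G) ≥ 1. Combining the bounds, tw(G) = 1.

1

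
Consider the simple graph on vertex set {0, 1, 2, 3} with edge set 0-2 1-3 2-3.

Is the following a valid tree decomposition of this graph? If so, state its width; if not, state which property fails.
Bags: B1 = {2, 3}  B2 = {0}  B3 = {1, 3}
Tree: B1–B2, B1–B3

No — edge (2,0) lies in no bag.

A tree decomposition must satisfy three properties: every vertex lies in some bag; for every edge, both endpoints lie together in some bag; and for every vertex, the bags containing it form a connected subtree. Here edge (2,0) lies in no bag, so the decomposition is invalid.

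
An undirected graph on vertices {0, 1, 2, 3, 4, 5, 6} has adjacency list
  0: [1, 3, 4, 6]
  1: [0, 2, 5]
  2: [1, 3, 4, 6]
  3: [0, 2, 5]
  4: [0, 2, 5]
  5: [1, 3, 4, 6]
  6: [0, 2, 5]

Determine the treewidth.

3

A width-3 tree decomposition is:
Bags: B1 = {0, 2, 5, 6}  B2 = {0, 2, 4, 5}  B3 = {0, 2, 3, 5}  B4 = {0, 1, 2, 5}
Tree: B1–B2, B2–B3, B3–B4
Each bag holds 4 vertices, so the decomposition has width 3, which upper-bounds the treewidth. For the lower bound: the 4 vertex sets {2,6}, {4,5}, {0}, {3} are disjoint, each induces a connected subgraph, and every pair is joined by at least one edge of G. Contracting each set to a single vertex therefore yields K_{4} as a minor, and since treewidth is minor-monotone, tw(G) ≥ tw(K_{4}) = 3. Hence tw(G) = 3 exactly.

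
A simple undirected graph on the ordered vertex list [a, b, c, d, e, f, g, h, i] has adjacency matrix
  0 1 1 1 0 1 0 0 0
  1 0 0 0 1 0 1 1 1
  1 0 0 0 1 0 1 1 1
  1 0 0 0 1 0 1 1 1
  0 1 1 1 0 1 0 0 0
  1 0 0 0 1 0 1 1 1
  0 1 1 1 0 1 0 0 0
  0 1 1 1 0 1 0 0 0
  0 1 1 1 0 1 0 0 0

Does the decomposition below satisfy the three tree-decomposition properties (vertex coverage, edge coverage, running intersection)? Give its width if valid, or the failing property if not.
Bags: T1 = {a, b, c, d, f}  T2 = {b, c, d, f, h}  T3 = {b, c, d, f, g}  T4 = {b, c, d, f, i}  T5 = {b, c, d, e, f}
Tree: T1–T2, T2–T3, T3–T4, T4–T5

Yes; width 4.

Vertex coverage: the bags together contain {a, b, c, d, e, f, g, h, i}, the full vertex set. Edge coverage: each edge of G has both endpoints in at least one bag. Running intersection: for every vertex, the bags containing it form a connected subtree. All three properties hold, so this is a valid tree decomposition of width max|bag| − 1 = 4, and hence tw(G) ≤ 4.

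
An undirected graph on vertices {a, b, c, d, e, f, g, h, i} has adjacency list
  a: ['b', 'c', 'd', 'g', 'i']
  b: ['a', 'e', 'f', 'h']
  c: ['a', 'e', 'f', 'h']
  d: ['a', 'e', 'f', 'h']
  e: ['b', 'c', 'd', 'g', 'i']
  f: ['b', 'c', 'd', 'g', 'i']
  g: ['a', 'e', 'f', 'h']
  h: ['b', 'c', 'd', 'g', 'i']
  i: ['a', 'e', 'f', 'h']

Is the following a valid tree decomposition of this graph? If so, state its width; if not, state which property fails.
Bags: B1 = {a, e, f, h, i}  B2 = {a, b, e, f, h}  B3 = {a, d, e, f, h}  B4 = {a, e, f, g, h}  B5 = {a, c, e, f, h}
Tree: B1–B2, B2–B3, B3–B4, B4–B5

Vertex coverage: the bags together contain {a, b, c, d, e, f, g, h, i}, the full vertex set. Edge coverage: each edge of G has both endpoints in at least one bag. Running intersection: for every vertex, the bags containing it form a connected subtree. All three properties hold, so this is a valid tree decomposition of width max|bag| − 1 = 4, and hence tw(G) ≤ 4.

Yes; width 4.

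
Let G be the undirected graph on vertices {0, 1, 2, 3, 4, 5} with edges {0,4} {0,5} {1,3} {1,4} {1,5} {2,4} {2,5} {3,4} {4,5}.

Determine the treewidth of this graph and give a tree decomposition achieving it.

Treewidth 2.
One such decomposition:
Bags: B1 = {1, 3, 4}  B2 = {1, 4, 5}  B3 = {2, 4, 5}  B4 = {0, 4, 5}
Tree: B1–B2, B2–B3, B2–B4

Every bag has size at most 3, so the width is 3 − 1 = 2 and tw(G) ≤ 2. For the lower bound, the 3 vertices {1, 3, 4} are pairwise adjacent, and any tree decomposition puts a clique entirely inside one bag — forcing width ≥ 2. Therefore the treewidth is 2.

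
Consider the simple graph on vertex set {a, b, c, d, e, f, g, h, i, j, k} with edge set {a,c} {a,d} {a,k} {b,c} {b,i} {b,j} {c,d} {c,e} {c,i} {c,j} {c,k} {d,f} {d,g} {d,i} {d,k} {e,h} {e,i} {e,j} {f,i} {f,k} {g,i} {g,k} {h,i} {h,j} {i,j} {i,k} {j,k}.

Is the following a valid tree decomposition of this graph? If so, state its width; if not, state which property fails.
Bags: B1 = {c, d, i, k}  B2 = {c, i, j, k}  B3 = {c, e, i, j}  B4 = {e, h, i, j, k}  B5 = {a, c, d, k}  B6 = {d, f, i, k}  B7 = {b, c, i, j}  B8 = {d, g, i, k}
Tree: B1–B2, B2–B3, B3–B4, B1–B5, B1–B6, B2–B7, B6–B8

A tree decomposition must satisfy three properties: every vertex lies in some bag; for every edge, both endpoints lie together in some bag; and for every vertex, the bags containing it form a connected subtree. Here bags containing vertex k are not connected in the tree, so the decomposition is invalid.

No — bags containing vertex k are not connected in the tree.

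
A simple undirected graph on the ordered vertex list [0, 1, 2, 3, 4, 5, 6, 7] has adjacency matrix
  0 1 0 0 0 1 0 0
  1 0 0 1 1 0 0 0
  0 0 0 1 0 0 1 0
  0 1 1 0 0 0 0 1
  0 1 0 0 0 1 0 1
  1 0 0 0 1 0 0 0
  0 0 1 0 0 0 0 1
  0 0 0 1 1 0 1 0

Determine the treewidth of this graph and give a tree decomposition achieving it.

Each bag holds 3 vertices, so the decomposition has width 2, which upper-bounds the treewidth. The edges 5–0–1–4–5 form a cycle, so G is not a tree and its treewidth is at least 2. Therefore the treewidth is 2.

Treewidth 2.
One such decomposition:
Bags: B1 = {0, 4, 5}  B2 = {0, 1, 4}  B3 = {1, 4, 7}  B4 = {1, 3, 7}  B5 = {3, 6, 7}  B6 = {2, 3, 6}
Tree: B1–B2, B2–B3, B3–B4, B4–B5, B5–B6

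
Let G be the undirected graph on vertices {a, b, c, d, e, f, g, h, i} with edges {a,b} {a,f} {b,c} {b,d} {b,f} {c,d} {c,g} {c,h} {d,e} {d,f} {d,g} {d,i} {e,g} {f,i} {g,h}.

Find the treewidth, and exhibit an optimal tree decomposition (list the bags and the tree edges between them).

Every bag has size at most 3, so the width is 3 − 1 = 2 and tw(G) ≤ 2. On the other hand G contains the 3-clique {d, e, g}. A clique must lie in a single bag of any decomposition, so no decomposition can have width below 2. The upper and lower bounds meet at 2, so that is the treewidth.

Treewidth 2.
One optimal decomposition is:
Bags: B1 = {a, b, f}  B2 = {b, d, f}  B3 = {b, c, d}  B4 = {d, f, i}  B5 = {c, d, g}  B6 = {c, g, h}  B7 = {d, e, g}
Tree: B1–B2, B2–B3, B2–B4, B3–B5, B5–B6, B5–B7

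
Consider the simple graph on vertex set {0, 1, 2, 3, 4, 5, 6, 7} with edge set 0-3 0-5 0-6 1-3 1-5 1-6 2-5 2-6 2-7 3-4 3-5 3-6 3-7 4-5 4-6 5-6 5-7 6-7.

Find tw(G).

A width-3 tree decomposition is:
Bags: B1 = {3, 4, 5, 6}  B2 = {0, 3, 5, 6}  B3 = {3, 5, 6, 7}  B4 = {2, 5, 6, 7}  B5 = {1, 3, 5, 6}
Tree: B1–B2, B2–B3, B3–B4, B3–B5
Each bag holds 4 vertices, so the decomposition has width 3, which upper-bounds the treewidth. For the lower bound, the 4 vertices {2, 5, 6, 7} are pairwise adjacent, and any tree decomposition puts a clique entirely inside one bag — forcing width ≥ 3. The upper and lower bounds meet at 3, so that is the treewidth.

3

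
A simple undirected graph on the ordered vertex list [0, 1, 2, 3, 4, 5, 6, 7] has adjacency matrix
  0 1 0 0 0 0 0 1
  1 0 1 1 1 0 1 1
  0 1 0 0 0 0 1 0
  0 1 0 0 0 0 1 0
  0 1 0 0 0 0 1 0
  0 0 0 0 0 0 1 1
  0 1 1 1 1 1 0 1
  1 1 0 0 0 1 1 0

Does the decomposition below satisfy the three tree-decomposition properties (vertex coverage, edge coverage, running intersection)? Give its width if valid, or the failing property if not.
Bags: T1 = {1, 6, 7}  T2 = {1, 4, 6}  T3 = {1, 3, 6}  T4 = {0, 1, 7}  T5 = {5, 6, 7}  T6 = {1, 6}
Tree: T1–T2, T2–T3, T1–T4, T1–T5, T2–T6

No — vertex 2 appears in no bag.

A tree decomposition must satisfy three properties: every vertex lies in some bag; for every edge, both endpoints lie together in some bag; and for every vertex, the bags containing it form a connected subtree. Here vertex 2 appears in no bag, so the decomposition is invalid.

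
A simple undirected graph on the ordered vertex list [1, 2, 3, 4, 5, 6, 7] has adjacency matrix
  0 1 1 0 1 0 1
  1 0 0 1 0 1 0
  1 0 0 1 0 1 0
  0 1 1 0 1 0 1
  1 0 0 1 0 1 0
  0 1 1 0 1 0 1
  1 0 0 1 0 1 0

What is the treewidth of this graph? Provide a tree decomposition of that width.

The largest bag has 4 vertices, giving width 3; this decomposition certifies tw(G) ≤ 3. For the lower bound: the 4 vertex sets {6,7}, {4,5}, {1}, {2} are disjoint, each induces a connected subgraph, and every pair is joined by at least one edge of G. Contracting each set to a single vertex therefore yields K_{4} as a minor, and since treewidth is minor-monotone, tw(G) ≥ tw(K_{4}) = 3. Combining the bounds, tw(G) = 3.

Treewidth 3.
Bags: B1 = {1, 4, 6, 7}  B2 = {1, 4, 5, 6}  B3 = {1, 2, 4, 6}  B4 = {1, 3, 4, 6}
Tree: B1–B2, B2–B3, B3–B4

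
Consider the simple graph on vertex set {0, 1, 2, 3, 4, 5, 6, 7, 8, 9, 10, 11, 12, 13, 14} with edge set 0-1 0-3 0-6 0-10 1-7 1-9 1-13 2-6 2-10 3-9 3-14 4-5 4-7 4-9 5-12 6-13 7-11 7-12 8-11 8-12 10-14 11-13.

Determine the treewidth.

3

A width-3 tree decomposition is:
Bags: B1 = {2, 6, 10, 14}  B2 = {0, 6, 10, 14}  B3 = {0, 3, 6, 14}  B4 = {0, 3, 6, 13}  B5 = {0, 1, 3, 13}  B6 = {1, 3, 9, 13}  B7 = {1, 9, 11, 13}  B8 = {1, 7, 9, 11}  B9 = {4, 7, 9, 11}  B10 = {4, 7, 8, 11}  B11 = {4, 7, 8, 12}  B12 = {4, 5, 8, 12}
Tree: B1–B2, B2–B3, B3–B4, B4–B5, B5–B6, B6–B7, B7–B8, B8–B9, B9–B10, B10–B11, B11–B12
Each bag holds 4 vertices, so the decomposition has width 3, which upper-bounds the treewidth. For the lower bound: the 4 vertex sets {2,10,14}, {6}, {0}, {1,3,9,13} are disjoint, each induces a connected subgraph, and every pair is joined by at least one edge of G. Contracting each set to a single vertex therefore yields K_{4} as a minor, and since treewidth is minor-monotone, tw(G) ≥ tw(K_{4}) = 3. Combining the bounds, tw(G) = 3.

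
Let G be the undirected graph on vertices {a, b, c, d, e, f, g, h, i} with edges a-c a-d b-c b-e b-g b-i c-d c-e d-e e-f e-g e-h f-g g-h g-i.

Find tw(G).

A width-2 tree decomposition is:
Bags: B1 = {b, e, g}  B2 = {b, c, e}  B3 = {b, g, i}  B4 = {c, d, e}  B5 = {e, g, h}  B6 = {a, c, d}  B7 = {e, f, g}
Tree: B1–B2, B1–B3, B2–B4, B1–B5, B4–B6, B5–B7
The largest bag has 3 vertices, giving width 2; this decomposition certifies tw(G) ≤ 2. For the lower bound, the 3 vertices {c, d, e} are pairwise adjacent, and any tree decomposition puts a clique entirely inside one bag — forcing width ≥ 2. Therefore the treewidth is 2.

2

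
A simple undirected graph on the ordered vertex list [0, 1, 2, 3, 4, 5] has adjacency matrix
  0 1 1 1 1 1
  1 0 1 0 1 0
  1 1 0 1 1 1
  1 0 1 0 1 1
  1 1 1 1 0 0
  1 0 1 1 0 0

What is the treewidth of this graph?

3

A width-3 tree decomposition is:
Bags: B1 = {0, 2, 3, 5}  B2 = {0, 2, 3, 4}  B3 = {0, 1, 2, 4}
Tree: B1–B2, B2–B3
Each bag holds 4 vertices, so the decomposition has width 3, which upper-bounds the treewidth. On the other hand G contains the 4-clique {0, 1, 2, 4}. A clique must lie in a single bag of any decomposition, so no decomposition can have width below 3. Therefore the treewidth is 3.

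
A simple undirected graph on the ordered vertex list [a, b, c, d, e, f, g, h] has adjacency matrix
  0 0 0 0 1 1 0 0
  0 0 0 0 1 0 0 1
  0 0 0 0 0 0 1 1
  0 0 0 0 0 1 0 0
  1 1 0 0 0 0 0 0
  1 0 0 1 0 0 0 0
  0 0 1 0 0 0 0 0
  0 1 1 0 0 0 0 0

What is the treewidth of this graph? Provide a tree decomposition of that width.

Treewidth 1.
One such decomposition:
Bags: B1 = {c, g}  B2 = {c, h}  B3 = {b, h}  B4 = {b, e}  B5 = {a, e}  B6 = {a, f}  B7 = {d, f}
Tree: B1–B2, B2–B3, B3–B4, B4–B5, B5–B6, B6–B7

The largest bag has 2 vertices, giving width 1; this decomposition certifies tw(G) ≤ 1. Any graph with an edge has treewidth ≥ 1, and G has the edge g–c. Hence tw(G) = 1 exactly.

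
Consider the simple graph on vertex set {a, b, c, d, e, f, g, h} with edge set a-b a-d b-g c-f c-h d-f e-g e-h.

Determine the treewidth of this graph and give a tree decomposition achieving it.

Treewidth 2.
One optimal decomposition is:
Bags: B1 = {a, b, g}  B2 = {a, d, g}  B3 = {d, f, g}  B4 = {c, f, g}  B5 = {c, g, h}  B6 = {e, g, h}
Tree: B1–B2, B2–B3, B3–B4, B4–B5, B5–B6

Each bag holds 3 vertices, so the decomposition has width 2, which upper-bounds the treewidth. For the lower bound, G contains the cycle g–b–a–d–f–c–h–e–g, so G is not a forest; only forests have treewidth ≤ 1, hence tw(G) ≥ 2. Therefore the treewidth is 2.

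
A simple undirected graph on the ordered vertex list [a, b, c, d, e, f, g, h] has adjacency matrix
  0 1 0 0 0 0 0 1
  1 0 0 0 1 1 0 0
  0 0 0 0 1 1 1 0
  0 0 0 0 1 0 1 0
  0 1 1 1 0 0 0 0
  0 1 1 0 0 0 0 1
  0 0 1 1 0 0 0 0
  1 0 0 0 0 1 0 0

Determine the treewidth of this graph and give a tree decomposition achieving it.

Every bag has size at most 3, so the width is 3 − 1 = 2 and tw(G) ≤ 2. The edges a–h–f–b–a form a cycle, so G is not a tree and its treewidth is at least 2. Hence tw(G) = 2 exactly.

Treewidth 2.
One optimal decomposition is:
Bags: B1 = {a, b, h}  B2 = {b, f, h}  B3 = {b, e, f}  B4 = {c, e, f}  B5 = {c, d, e}  B6 = {c, d, g}
Tree: B1–B2, B2–B3, B3–B4, B4–B5, B5–B6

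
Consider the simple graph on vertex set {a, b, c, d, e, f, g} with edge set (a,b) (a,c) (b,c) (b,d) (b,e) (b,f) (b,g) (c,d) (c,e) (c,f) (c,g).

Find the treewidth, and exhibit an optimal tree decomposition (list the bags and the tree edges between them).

Treewidth 2.
One optimal decomposition is:
Bags: B1 = {b, c, f}  B2 = {b, c, d}  B3 = {b, c, e}  B4 = {b, c, g}  B5 = {a, b, c}
Tree: B1–B2, B2–B3, B2–B4, B2–B5

The largest bag has 3 vertices, giving width 2; this decomposition certifies tw(G) ≤ 2. Conversely, {b, c, d} is a clique of size 3, and the vertices of any clique must share a bag in every tree decomposition; so some bag has ≥ 3 vertices and tw(G) ≥ 2. The upper and lower bounds meet at 2, so that is the treewidth.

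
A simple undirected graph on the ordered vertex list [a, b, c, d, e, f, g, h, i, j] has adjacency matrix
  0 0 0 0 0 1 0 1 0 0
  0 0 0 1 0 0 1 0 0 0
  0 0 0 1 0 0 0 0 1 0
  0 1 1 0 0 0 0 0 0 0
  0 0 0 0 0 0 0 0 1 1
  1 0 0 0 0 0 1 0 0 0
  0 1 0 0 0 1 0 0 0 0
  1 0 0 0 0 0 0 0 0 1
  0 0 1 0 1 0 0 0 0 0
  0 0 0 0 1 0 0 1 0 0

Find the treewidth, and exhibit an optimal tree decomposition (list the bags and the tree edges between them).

The largest bag has 3 vertices, giving width 2; this decomposition certifies tw(G) ≤ 2. The edges h–a–f–g–b–d–c–i–e–j–h form a cycle, so G is not a tree and its treewidth is at least 2. Hence tw(G) = 2 exactly.

Treewidth 2.
Bags: B1 = {a, f, h}  B2 = {f, g, h}  B3 = {b, g, h}  B4 = {b, d, h}  B5 = {c, d, h}  B6 = {c, h, i}  B7 = {e, h, i}  B8 = {e, h, j}
Tree: B1–B2, B2–B3, B3–B4, B4–B5, B5–B6, B6–B7, B7–B8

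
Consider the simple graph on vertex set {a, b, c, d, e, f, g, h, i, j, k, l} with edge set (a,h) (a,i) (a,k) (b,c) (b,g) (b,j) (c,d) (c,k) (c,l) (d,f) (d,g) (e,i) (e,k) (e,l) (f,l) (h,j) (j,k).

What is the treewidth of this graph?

A width-3 tree decomposition is:
Bags: B1 = {a, e, h, i}  B2 = {a, e, h, k}  B3 = {e, h, j, k}  B4 = {e, j, k, l}  B5 = {c, j, k, l}  B6 = {b, c, j, l}  B7 = {b, c, f, l}  B8 = {b, c, d, f}  B9 = {b, d, f, g}
Tree: B1–B2, B2–B3, B3–B4, B4–B5, B5–B6, B6–B7, B7–B8, B8–B9
Every bag has size at most 4, so the width is 4 − 1 = 3 and tw(G) ≤ 3. For the lower bound: the 4 vertex sets {a,h,i}, {e}, {k}, {b,c,j,l} are disjoint, each induces a connected subgraph, and every pair is joined by at least one edge of G. Contracting each set to a single vertex therefore yields K_{4} as a minor, and since treewidth is minor-monotone, tw(G) ≥ tw(K_{4}) = 3. The upper and lower bounds meet at 3, so that is the treewidth.

3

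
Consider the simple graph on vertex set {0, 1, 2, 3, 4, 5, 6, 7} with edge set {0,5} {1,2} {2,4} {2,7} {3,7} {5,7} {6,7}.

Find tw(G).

A width-1 tree decomposition is:
Bags: B1 = {2, 7}  B2 = {5, 7}  B3 = {0, 5}  B4 = {2, 4}  B5 = {3, 7}  B6 = {6, 7}  B7 = {1, 2}
Tree: B1–B2, B2–B3, B1–B4, B2–B5, B5–B6, B4–B7
The largest bag has 2 vertices, giving width 1; this decomposition certifies tw(G) ≤ 1. Any graph with an edge has treewidth ≥ 1, and G has the edge 2–7. Combining the bounds, tw(G) = 1.

1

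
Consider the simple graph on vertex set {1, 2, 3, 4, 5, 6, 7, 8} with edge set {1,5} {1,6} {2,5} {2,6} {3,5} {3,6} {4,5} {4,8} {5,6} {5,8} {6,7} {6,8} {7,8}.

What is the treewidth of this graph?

A width-2 tree decomposition is:
Bags: B1 = {5, 6, 8}  B2 = {4, 5, 8}  B3 = {6, 7, 8}  B4 = {2, 5, 6}  B5 = {3, 5, 6}  B6 = {1, 5, 6}
Tree: B1–B2, B1–B3, B1–B4, B1–B5, B1–B6
Every bag has size at most 3, so the width is 3 − 1 = 2 and tw(G) ≤ 2. Conversely, {4, 5, 8} is a clique of size 3, and the vertices of any clique must share a bag in every tree decomposition; so some bag has ≥ 3 vertices and tw(G) ≥ 2. Combining the bounds, tw(G) = 2.

2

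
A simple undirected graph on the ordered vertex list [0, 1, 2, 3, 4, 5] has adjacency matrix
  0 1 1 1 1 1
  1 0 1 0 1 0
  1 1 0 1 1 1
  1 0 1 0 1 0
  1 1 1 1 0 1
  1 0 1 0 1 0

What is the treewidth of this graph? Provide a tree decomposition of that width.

The largest bag has 4 vertices, giving width 3; this decomposition certifies tw(G) ≤ 3. On the other hand G contains the 4-clique {0, 1, 2, 4}. A clique must lie in a single bag of any decomposition, so no decomposition can have width below 3. The upper and lower bounds meet at 3, so that is the treewidth.

Treewidth 3.
One optimal decomposition is:
Bags: B1 = {0, 1, 2, 4}  B2 = {0, 2, 3, 4}  B3 = {0, 2, 4, 5}
Tree: B1–B2, B2–B3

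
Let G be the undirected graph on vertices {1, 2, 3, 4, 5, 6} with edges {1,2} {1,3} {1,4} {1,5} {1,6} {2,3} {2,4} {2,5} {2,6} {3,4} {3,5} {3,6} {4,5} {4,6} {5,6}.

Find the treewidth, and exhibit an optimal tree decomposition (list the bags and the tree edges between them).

Treewidth 5.
One optimal decomposition is:
Bags: B1 = {1, 2, 3, 4, 5, 6}
Tree: (single bag)

With just one bag of size 6, the width is 6 − 1 = 5, so tw(G) ≤ 5. On the other hand G contains the 6-clique {1, 2, 3, 4, 5, 6}. A clique must lie in a single bag of any decomposition, so no decomposition can have width below 5. The upper and lower bounds meet at 5, so that is the treewidth.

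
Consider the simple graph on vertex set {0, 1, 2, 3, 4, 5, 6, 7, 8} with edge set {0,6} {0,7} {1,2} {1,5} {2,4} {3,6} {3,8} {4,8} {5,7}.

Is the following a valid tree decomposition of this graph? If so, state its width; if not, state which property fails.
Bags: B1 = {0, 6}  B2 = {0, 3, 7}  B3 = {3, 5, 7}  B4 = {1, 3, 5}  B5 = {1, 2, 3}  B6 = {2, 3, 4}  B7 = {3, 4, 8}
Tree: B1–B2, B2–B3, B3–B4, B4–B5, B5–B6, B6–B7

No — edge (3,6) lies in no bag.

A tree decomposition must satisfy three properties: every vertex lies in some bag; for every edge, both endpoints lie together in some bag; and for every vertex, the bags containing it form a connected subtree. Here edge (3,6) lies in no bag, so the decomposition is invalid.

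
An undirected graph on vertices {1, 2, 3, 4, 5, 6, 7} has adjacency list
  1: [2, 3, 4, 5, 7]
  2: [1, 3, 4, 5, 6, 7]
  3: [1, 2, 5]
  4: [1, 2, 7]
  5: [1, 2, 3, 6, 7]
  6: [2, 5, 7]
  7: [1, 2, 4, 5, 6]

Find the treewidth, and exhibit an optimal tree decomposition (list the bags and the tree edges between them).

The largest bag has 4 vertices, giving width 3; this decomposition certifies tw(G) ≤ 3. For the lower bound, the 4 vertices {1, 2, 4, 7} are pairwise adjacent, and any tree decomposition puts a clique entirely inside one bag — forcing width ≥ 3. Hence tw(G) = 3 exactly.

Treewidth 3.
Bags: B1 = {1, 2, 3, 5}  B2 = {1, 2, 5, 7}  B3 = {1, 2, 4, 7}  B4 = {2, 5, 6, 7}
Tree: B1–B2, B2–B3, B2–B4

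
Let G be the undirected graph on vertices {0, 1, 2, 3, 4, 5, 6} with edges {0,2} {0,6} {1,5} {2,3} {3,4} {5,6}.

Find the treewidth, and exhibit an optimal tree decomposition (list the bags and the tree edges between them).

The largest bag has 2 vertices, giving width 1; this decomposition certifies tw(G) ≤ 1. G has an edge, so its treewidth is at least 1. Therefore the treewidth is 1.

Treewidth 1.
Bags: B1 = {3, 4}  B2 = {2, 3}  B3 = {0, 2}  B4 = {0, 6}  B5 = {5, 6}  B6 = {1, 5}
Tree: B1–B2, B2–B3, B3–B4, B4–B5, B5–B6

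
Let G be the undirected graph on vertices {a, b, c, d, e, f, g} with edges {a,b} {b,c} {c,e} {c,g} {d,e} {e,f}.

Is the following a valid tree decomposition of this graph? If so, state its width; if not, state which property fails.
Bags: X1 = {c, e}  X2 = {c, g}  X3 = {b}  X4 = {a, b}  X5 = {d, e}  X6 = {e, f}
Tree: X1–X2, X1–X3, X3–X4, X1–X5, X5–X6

A tree decomposition must satisfy three properties: every vertex lies in some bag; for every edge, both endpoints lie together in some bag; and for every vertex, the bags containing it form a connected subtree. Here edge (c,b) lies in no bag, so the decomposition is invalid.

No — edge (c,b) lies in no bag.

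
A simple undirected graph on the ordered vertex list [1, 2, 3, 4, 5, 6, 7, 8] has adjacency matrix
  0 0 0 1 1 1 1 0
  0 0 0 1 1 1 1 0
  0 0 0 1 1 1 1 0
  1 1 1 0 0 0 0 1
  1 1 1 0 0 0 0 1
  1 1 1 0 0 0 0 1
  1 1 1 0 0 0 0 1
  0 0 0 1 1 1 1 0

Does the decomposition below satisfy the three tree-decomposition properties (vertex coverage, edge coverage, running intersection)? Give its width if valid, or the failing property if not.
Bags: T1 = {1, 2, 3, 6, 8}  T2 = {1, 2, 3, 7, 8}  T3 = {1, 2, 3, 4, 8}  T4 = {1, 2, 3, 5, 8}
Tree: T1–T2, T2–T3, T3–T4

Yes; width 4.

Vertex coverage: the bags together contain {1, 2, 3, 4, 5, 6, 7, 8}, the full vertex set. Edge coverage: each edge of G has both endpoints in at least one bag. Running intersection: for every vertex, the bags containing it form a connected subtree. All three properties hold, so this is a valid tree decomposition of width max|bag| − 1 = 4, and hence tw(G) ≤ 4.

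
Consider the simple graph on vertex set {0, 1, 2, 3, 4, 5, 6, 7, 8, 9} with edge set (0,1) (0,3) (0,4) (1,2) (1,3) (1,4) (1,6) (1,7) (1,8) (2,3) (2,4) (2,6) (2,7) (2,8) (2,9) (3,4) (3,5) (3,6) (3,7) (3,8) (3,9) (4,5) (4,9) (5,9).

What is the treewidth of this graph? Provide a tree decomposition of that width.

Treewidth 3.
One such decomposition:
Bags: B1 = {1, 2, 3, 8}  B2 = {1, 2, 3, 6}  B3 = {1, 2, 3, 4}  B4 = {2, 3, 4, 9}  B5 = {3, 4, 5, 9}  B6 = {0, 1, 3, 4}  B7 = {1, 2, 3, 7}
Tree: B1–B2, B2–B3, B3–B4, B4–B5, B3–B6, B2–B7

Each bag holds 4 vertices, so the decomposition has width 3, which upper-bounds the treewidth. On the other hand G contains the 4-clique {0, 1, 3, 4}. A clique must lie in a single bag of any decomposition, so no decomposition can have width below 3. Hence tw(G) = 3 exactly.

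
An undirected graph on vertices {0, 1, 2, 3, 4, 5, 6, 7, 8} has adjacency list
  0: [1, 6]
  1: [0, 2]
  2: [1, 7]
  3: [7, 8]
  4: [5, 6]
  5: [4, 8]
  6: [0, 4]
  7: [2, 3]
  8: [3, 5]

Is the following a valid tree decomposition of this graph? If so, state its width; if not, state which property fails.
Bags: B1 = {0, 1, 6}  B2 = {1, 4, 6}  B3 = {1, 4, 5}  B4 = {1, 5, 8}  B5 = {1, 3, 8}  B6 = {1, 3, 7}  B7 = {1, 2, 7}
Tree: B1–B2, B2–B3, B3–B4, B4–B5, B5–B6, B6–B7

Yes; width 2.

Every vertex of G appears in some bag (union = {0, 1, 2, 3, 4, 5, 6, 7, 8}); every edge is covered by a bag; and for each vertex v the set of bags containing v is connected in the bag tree. The decomposition is therefore valid. The largest bag has 3 vertices, so the width is 2.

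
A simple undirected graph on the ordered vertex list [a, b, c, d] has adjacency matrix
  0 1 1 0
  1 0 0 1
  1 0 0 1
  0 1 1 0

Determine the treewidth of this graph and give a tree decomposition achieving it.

Treewidth 2.
One optimal decomposition is:
Bags: B1 = {a, c, d}  B2 = {a, b, d}
Tree: B1–B2

Every bag has size at most 3, so the width is 3 − 1 = 2 and tw(G) ≤ 2. For the lower bound, G contains the cycle d–c–a–b–d, so G is not a forest; only forests have treewidth ≤ 1, hence tw(G) ≥ 2. Combining the bounds, tw(G) = 2.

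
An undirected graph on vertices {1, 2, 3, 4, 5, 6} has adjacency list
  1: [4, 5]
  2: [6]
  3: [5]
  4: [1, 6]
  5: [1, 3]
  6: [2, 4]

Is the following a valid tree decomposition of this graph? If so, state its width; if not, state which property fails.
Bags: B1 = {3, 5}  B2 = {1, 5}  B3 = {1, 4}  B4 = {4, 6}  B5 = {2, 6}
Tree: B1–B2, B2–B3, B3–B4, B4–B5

Yes; width 1.

Checking the three conditions: (i) the bags cover all of {1, 2, 3, 4, 5, 6}; (ii) for each edge, some bag contains both endpoints; (iii) the bags containing any fixed vertex form a subtree. All hold, so the decomposition is valid with width 2 − 1 = 1.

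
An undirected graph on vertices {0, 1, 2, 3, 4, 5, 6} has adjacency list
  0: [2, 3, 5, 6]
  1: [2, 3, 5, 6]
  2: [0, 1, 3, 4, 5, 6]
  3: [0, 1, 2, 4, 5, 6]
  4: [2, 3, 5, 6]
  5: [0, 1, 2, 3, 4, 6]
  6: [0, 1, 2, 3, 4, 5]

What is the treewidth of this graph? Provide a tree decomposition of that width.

Treewidth 4.
One optimal decomposition is:
Bags: B1 = {0, 2, 3, 5, 6}  B2 = {1, 2, 3, 5, 6}  B3 = {2, 3, 4, 5, 6}
Tree: B1–B2, B1–B3

The largest bag has 5 vertices, giving width 4; this decomposition certifies tw(G) ≤ 4. Conversely, {0, 2, 3, 5, 6} is a clique of size 5, and the vertices of any clique must share a bag in every tree decomposition; so some bag has ≥ 5 vertices and tw(G) ≥ 4. Combining the bounds, tw(G) = 4.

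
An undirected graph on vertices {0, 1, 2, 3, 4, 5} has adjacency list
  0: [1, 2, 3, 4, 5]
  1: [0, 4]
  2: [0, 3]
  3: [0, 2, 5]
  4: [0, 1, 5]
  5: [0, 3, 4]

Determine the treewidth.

A width-2 tree decomposition is:
Bags: B1 = {0, 4, 5}  B2 = {0, 3, 5}  B3 = {0, 2, 3}  B4 = {0, 1, 4}
Tree: B1–B2, B2–B3, B1–B4
Each bag holds 3 vertices, so the decomposition has width 2, which upper-bounds the treewidth. On the other hand G contains the 3-clique {0, 1, 4}. A clique must lie in a single bag of any decomposition, so no decomposition can have width below 2. Hence tw(G) = 2 exactly.

2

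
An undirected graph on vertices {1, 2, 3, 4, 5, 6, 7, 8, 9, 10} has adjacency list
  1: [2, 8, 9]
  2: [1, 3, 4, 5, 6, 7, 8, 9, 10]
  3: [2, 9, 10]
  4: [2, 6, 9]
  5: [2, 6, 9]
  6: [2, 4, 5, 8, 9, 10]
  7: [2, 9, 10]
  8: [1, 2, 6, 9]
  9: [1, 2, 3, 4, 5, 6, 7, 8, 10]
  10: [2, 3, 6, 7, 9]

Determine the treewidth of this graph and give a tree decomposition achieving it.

Every bag has size at most 4, so the width is 4 − 1 = 3 and tw(G) ≤ 3. For the lower bound, the 4 vertices {1, 2, 8, 9} are pairwise adjacent, and any tree decomposition puts a clique entirely inside one bag — forcing width ≥ 3. Hence tw(G) = 3 exactly.

Treewidth 3.
One such decomposition:
Bags: B1 = {2, 4, 6, 9}  B2 = {2, 6, 9, 10}  B3 = {2, 6, 8, 9}  B4 = {2, 3, 9, 10}  B5 = {2, 5, 6, 9}  B6 = {2, 7, 9, 10}  B7 = {1, 2, 8, 9}
Tree: B1–B2, B1–B3, B2–B4, B1–B5, B2–B6, B3–B7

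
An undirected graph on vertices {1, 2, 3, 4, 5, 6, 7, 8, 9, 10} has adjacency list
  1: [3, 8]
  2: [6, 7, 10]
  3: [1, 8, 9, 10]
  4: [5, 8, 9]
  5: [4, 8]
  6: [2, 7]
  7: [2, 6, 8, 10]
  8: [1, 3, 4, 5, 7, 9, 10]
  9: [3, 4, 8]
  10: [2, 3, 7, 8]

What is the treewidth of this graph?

A width-2 tree decomposition is:
Bags: B1 = {7, 8, 10}  B2 = {3, 8, 10}  B3 = {3, 8, 9}  B4 = {4, 8, 9}  B5 = {2, 7, 10}  B6 = {4, 5, 8}  B7 = {1, 3, 8}  B8 = {2, 6, 7}
Tree: B1–B2, B2–B3, B3–B4, B1–B5, B4–B6, B3–B7, B5–B8
Each bag holds 3 vertices, so the decomposition has width 2, which upper-bounds the treewidth. On the other hand G contains the 3-clique {3, 8, 9}. A clique must lie in a single bag of any decomposition, so no decomposition can have width below 2. Combining the bounds, tw(G) = 2.

2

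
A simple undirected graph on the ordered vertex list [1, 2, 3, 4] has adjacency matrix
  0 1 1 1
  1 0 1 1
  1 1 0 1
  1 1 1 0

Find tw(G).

3

A width-3 tree decomposition is:
Bags: B1 = {1, 2, 3, 4}
Tree: (single bag)
With just one bag of size 4, the width is 4 − 1 = 3, so tw(G) ≤ 3. On the other hand G contains the 4-clique {1, 2, 3, 4}. A clique must lie in a single bag of any decomposition, so no decomposition can have width below 3. The upper and lower bounds meet at 3, so that is the treewidth.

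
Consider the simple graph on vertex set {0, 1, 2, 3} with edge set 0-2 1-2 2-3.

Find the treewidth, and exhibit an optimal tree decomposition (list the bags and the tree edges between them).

Each bag holds 2 vertices, so the decomposition has width 1, which upper-bounds the treewidth. Since G has at least one edge (e.g. 3–2), it is not an edgeless graph, so tw(G) ≥ 1. Combining the bounds, tw(G) = 1.

Treewidth 1.
One such decomposition:
Bags: B1 = {2, 3}  B2 = {1, 2}  B3 = {0, 2}
Tree: B1–B2, B1–B3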